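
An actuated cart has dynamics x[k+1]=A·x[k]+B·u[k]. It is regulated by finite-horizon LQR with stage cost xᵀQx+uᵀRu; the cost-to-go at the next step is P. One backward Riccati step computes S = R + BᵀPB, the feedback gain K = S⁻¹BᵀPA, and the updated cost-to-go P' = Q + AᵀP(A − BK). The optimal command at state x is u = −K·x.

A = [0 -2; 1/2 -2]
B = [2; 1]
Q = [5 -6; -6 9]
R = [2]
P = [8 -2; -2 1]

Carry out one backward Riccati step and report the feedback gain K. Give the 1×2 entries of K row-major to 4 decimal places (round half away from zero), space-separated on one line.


BᵀP = [14.0000 -3.0000]
S = R + BᵀPB = [2] + [25.0000] = [27.0000]
BᵀPA = [-1.5000 -22.0000]
K = S⁻¹·BᵀPA = [-0.0556 -0.8148]
A−BK = [0.1111 -0.3704; 0.5556 -1.1852]
AᵀP(A−BK) = [0.1667 -0.2222; -0.2222 2.0741]
P' = Q + AᵀP(A−BK) = [5.1667 -6.2222; -6.2222 11.0741]
tr(P') = 16.2407

-0.0556 -0.8148


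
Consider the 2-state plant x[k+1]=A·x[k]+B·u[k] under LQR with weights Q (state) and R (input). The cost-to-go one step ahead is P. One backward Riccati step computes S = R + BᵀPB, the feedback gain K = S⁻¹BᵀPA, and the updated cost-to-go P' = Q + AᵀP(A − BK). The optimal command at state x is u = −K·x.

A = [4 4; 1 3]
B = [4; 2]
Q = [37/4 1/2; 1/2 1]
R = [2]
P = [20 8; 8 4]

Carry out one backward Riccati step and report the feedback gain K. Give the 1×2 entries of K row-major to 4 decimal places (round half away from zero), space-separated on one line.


0.9099 1.0815

BᵀP = [96.0000 40.0000]
S = R + BᵀPB = [2] + [464.0000] = [466.0000]
BᵀPA = [424.0000 504.0000]
K = S⁻¹·BᵀPA = [0.9099 1.0815]
A−BK = [0.3605 -0.3262; -0.8197 0.8369]
AᵀP(A−BK) = [2.2146 1.4249; 1.4249 2.9013]
P' = Q + AᵀP(A−BK) = [11.4646 1.9249; 1.9249 3.9013]
tr(P') = 15.3659


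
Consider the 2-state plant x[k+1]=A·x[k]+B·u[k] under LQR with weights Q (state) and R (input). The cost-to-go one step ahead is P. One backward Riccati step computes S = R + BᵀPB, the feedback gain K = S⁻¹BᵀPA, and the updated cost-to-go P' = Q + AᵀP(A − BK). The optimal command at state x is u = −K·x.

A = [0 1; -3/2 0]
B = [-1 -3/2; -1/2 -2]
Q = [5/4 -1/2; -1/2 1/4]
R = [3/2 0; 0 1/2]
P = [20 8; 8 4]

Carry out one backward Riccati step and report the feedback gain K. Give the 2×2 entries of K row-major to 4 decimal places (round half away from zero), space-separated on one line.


-0.1840 -0.2552 0.3681 -0.2896

BᵀP = [-24.0000 -10.0000; -46.0000 -20.0000]
S = R + BᵀPB = [3/2 0; 0 1/2] + [29.0000 56.0000; 56.0000 109.0000] = [30.5000 56.0000; 56.0000 109.5000]
BᵀPA = [15.0000 -24.0000; 30.0000 -46.0000]
K = S⁻¹·BᵀPA = [-0.1840 -0.2552; 0.3681 -0.2896]
A−BK = [0.3681 0.3104; -0.8558 -0.7067]
AᵀP(A−BK) = [0.7178 0.5153; 0.5153 0.5546]
P' = Q + AᵀP(A−BK) = [1.9678 0.0153; 0.0153 0.8046]
tr(P') = 2.7724


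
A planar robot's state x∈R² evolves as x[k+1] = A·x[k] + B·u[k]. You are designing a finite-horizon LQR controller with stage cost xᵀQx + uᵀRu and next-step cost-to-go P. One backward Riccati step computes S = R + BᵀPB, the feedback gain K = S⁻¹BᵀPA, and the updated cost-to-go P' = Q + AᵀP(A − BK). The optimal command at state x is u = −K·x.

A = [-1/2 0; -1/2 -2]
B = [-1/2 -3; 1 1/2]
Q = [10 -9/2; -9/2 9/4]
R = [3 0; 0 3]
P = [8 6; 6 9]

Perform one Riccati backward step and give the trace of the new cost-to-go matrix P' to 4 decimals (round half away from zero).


BᵀP = [2.0000 6.0000; -21.0000 -13.5000]
S = R + BᵀPB = [3 0; 0 3] + [5.0000 -3.0000; -3.0000 56.2500] = [8.0000 -3.0000; -3.0000 59.2500]
BᵀPA = [-4.0000 -12.0000; 17.2500 27.0000]
K = S⁻¹·BᵀPA = [-0.3984 -1.3548; 0.2710 0.3871]
A−BK = [0.1137 0.4839; -0.2371 -0.8387]
AᵀP(A−BK) = [0.9823 2.9032; 2.9032 9.2903]
P' = Q + AᵀP(A−BK) = [10.9823 -1.5968; -1.5968 11.5403]
tr(P') = 22.5226

22.5226


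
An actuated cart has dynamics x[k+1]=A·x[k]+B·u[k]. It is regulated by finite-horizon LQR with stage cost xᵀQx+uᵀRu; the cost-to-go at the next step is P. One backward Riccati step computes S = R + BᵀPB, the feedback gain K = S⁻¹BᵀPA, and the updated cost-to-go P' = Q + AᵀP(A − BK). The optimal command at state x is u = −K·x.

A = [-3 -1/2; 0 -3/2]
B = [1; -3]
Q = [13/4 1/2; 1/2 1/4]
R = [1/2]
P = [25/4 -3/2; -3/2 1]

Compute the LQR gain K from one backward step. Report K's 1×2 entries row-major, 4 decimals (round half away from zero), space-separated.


-1.3030 0.0556

BᵀP = [10.7500 -4.5000]
S = R + BᵀPB = [1/2] + [24.2500] = [24.7500]
BᵀPA = [-32.2500 1.3750]
K = S⁻¹·BᵀPA = [-1.3030 0.0556]
A−BK = [-1.6970 -0.5556; -3.9091 -1.3333]
AᵀP(A−BK) = [14.2273 4.4167; 4.4167 1.4861]
P' = Q + AᵀP(A−BK) = [17.4773 4.9167; 4.9167 1.7361]
tr(P') = 19.2134


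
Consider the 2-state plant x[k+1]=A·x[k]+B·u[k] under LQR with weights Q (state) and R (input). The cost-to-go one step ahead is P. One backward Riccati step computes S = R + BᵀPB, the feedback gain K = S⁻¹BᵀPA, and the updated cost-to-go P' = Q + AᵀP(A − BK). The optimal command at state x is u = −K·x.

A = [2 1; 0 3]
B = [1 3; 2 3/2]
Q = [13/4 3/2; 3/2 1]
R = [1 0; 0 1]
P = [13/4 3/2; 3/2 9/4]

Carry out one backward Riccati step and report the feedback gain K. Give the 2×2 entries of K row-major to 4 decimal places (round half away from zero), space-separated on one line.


BᵀP = [6.2500 6.0000; 12.0000 7.8750]
S = R + BᵀPB = [1 0; 0 1] + [18.2500 27.7500; 27.7500 47.8125] = [19.2500 27.7500; 27.7500 48.8125]
BᵀPA = [12.5000 24.2500; 24.0000 35.6250]
K = S⁻¹·BᵀPA = [-0.3293 1.1506; 0.6789 0.0757]
A−BK = [0.2926 -0.3778; -0.3597 0.5853]
AᵀP(A−BK) = [0.8230 -0.6997; -0.6997 1.9008]
P' = Q + AᵀP(A−BK) = [4.0730 0.8003; 0.8003 2.9008]
tr(P') = 6.9738

-0.3293 1.1506 0.6789 0.0757


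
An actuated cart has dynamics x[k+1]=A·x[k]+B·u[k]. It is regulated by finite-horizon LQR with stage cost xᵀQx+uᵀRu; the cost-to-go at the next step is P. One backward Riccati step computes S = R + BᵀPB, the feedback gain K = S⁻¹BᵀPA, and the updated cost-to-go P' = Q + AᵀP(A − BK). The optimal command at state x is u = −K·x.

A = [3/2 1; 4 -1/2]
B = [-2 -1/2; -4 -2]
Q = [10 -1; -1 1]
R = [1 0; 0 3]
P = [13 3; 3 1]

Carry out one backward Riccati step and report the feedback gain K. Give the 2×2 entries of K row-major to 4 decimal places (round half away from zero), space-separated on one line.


BᵀP = [-38.0000 -10.0000; -12.5000 -3.5000]
S = R + BᵀPB = [1 0; 0 3] + [116.0000 39.0000; 39.0000 13.2500] = [117.0000 39.0000; 39.0000 16.2500]
BᵀPA = [-97.0000 -33.0000; -32.7500 -10.7500]
K = S⁻¹·BᵀPA = [-0.7863 -0.3077; -0.1282 0.0769]
A−BK = [-0.1368 0.4231; 0.5983 -1.5769]
AᵀP(A−BK) = [0.7778 -0.0769; -0.0769 0.9231]
P' = Q + AᵀP(A−BK) = [10.7778 -1.0769; -1.0769 1.9231]
tr(P') = 12.7009

-0.7863 -0.3077 -0.1282 0.0769


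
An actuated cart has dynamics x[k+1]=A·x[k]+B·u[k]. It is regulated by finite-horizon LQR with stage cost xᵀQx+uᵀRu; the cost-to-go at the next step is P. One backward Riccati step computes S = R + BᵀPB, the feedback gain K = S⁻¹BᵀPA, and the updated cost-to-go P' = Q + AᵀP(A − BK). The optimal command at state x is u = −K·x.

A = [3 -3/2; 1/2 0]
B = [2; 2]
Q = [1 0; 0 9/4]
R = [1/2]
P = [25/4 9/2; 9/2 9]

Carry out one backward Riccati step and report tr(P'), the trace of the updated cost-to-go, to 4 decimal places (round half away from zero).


16.2452

BᵀP = [21.5000 27.0000]
S = R + BᵀPB = [1/2] + [97.0000] = [97.5000]
BᵀPA = [78.0000 -32.2500]
K = S⁻¹·BᵀPA = [0.8000 -0.3308]
A−BK = [1.4000 -0.8385; -1.1000 0.6615]
AᵀP(A−BK) = [9.6000 -5.7000; -5.7000 3.3952]
P' = Q + AᵀP(A−BK) = [10.6000 -5.7000; -5.7000 5.6452]
tr(P') = 16.2452


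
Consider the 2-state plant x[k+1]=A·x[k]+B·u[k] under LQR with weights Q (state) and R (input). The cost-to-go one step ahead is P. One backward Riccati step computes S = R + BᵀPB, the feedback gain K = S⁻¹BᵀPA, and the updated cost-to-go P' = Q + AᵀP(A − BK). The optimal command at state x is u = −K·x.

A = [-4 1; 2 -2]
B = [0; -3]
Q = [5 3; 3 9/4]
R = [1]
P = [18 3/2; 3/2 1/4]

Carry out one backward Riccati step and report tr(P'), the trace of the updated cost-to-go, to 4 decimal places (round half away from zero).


198.7115

BᵀP = [-4.5000 -0.7500]
S = R + BᵀPB = [1] + [2.2500] = [3.2500]
BᵀPA = [16.5000 -3.0000]
K = S⁻¹·BᵀPA = [5.0769 -0.9231]
A−BK = [-4.0000 1.0000; 17.2308 -4.7692]
AᵀP(A−BK) = [181.2308 -42.7692; -42.7692 10.2308]
P' = Q + AᵀP(A−BK) = [186.2308 -39.7692; -39.7692 12.4808]
tr(P') = 198.7115


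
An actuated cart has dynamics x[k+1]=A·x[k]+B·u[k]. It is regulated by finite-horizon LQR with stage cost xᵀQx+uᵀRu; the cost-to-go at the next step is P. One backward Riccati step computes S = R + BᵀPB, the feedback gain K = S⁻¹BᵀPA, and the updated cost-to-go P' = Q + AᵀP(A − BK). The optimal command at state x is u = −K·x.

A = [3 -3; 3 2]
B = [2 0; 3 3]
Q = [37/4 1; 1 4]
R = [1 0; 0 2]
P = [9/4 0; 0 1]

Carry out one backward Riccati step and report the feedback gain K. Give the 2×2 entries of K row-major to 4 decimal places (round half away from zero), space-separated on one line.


1.3008 -1.0664 -0.2461 1.4180

BᵀP = [4.5000 3.0000; 0.0000 3.0000]
S = R + BᵀPB = [1 0; 0 2] + [18.0000 9.0000; 9.0000 9.0000] = [19.0000 9.0000; 9.0000 11.0000]
BᵀPA = [22.5000 -7.5000; 9.0000 6.0000]
K = S⁻¹·BᵀPA = [1.3008 -1.0664; -0.2461 1.4180]
A−BK = [0.3984 -0.8672; -0.1641 0.9453]
AᵀP(A−BK) = [2.1973 -3.0176; -3.0176 7.7441]
P' = Q + AᵀP(A−BK) = [11.4473 -2.0176; -2.0176 11.7441]
tr(P') = 23.1914


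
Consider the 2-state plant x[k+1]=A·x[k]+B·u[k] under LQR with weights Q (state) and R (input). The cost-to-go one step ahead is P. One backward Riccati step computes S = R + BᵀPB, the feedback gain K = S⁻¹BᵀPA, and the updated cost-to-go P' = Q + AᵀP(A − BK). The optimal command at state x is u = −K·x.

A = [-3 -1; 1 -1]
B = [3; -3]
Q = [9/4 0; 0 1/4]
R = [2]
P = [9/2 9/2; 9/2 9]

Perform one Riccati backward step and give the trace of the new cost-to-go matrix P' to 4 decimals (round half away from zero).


38.9235

BᵀP = [0.0000 -13.5000]
S = R + BᵀPB = [2] + [40.5000] = [42.5000]
BᵀPA = [-13.5000 13.5000]
K = S⁻¹·BᵀPA = [-0.3176 0.3176]
A−BK = [-2.0471 -1.9529; 0.0471 -0.0471]
AᵀP(A−BK) = [18.2118 17.7882; 17.7882 18.2118]
P' = Q + AᵀP(A−BK) = [20.4618 17.7882; 17.7882 18.4618]
tr(P') = 38.9235


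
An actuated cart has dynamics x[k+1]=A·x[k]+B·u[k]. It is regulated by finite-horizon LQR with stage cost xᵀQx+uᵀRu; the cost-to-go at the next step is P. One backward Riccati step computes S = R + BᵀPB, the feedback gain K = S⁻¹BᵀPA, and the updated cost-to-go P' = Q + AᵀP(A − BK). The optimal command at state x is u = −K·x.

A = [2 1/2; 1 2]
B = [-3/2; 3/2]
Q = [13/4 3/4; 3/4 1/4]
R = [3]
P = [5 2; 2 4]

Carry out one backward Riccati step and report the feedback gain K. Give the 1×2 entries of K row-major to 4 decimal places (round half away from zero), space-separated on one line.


-0.4211 0.2632

BᵀP = [-4.5000 3.0000]
S = R + BᵀPB = [3] + [11.2500] = [14.2500]
BᵀPA = [-6.0000 3.7500]
K = S⁻¹·BᵀPA = [-0.4211 0.2632]
A−BK = [1.3684 0.8947; 1.6316 1.6053]
AᵀP(A−BK) = [29.4737 23.5789; 23.5789 20.2632]
P' = Q + AᵀP(A−BK) = [32.7237 24.3289; 24.3289 20.5132]
tr(P') = 53.2368


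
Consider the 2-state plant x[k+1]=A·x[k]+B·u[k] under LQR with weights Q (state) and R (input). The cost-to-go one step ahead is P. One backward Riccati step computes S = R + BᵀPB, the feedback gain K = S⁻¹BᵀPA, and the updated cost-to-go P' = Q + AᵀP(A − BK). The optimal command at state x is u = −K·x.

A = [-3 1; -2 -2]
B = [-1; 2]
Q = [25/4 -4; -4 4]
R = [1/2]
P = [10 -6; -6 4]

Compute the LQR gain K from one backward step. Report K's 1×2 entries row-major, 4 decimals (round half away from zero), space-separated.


0.7525 -0.9901

BᵀP = [-22.0000 14.0000]
S = R + BᵀPB = [1/2] + [50.0000] = [50.5000]
BᵀPA = [38.0000 -50.0000]
K = S⁻¹·BᵀPA = [0.7525 -0.9901]
A−BK = [-2.2475 0.0099; -3.5050 -0.0198]
AᵀP(A−BK) = [5.4059 -0.3762; -0.3762 0.4950]
P' = Q + AᵀP(A−BK) = [11.6559 -4.3762; -4.3762 4.4950]
tr(P') = 16.1510


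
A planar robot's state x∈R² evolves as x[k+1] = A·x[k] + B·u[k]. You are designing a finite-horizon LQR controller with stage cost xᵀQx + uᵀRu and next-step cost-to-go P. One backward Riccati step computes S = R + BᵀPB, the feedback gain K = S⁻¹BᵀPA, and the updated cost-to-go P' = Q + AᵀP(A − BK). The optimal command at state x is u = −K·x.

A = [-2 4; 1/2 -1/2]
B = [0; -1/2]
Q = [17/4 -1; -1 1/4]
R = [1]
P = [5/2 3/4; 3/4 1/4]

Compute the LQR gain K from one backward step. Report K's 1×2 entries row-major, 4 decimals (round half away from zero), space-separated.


0.6471 -1.3529

BᵀP = [-0.3750 -0.1250]
S = R + BᵀPB = [1] + [0.0625] = [1.0625]
BᵀPA = [0.6875 -1.4375]
K = S⁻¹·BᵀPA = [0.6471 -1.3529]
A−BK = [-2.0000 4.0000; 0.8235 -1.1765]
AᵀP(A−BK) = [8.1176 -16.8824; -16.8824 35.1176]
P' = Q + AᵀP(A−BK) = [12.3676 -17.8824; -17.8824 35.3676]
tr(P') = 47.7353


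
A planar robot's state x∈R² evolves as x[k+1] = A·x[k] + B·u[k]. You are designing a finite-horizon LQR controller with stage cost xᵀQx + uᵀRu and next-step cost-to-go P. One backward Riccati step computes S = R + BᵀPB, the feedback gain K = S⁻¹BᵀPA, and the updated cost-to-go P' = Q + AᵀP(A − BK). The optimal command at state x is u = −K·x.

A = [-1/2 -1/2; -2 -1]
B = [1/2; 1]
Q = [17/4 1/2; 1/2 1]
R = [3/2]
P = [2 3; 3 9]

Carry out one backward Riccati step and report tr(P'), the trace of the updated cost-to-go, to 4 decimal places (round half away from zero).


11.3036

BᵀP = [4.0000 10.5000]
S = R + BᵀPB = [3/2] + [12.5000] = [14.0000]
BᵀPA = [-23.0000 -12.5000]
K = S⁻¹·BᵀPA = [-1.6429 -0.8929]
A−BK = [0.3214 -0.0536; -0.3571 -0.1071]
AᵀP(A−BK) = [4.7143 2.4643; 2.4643 1.3393]
P' = Q + AᵀP(A−BK) = [8.9643 2.9643; 2.9643 2.3393]
tr(P') = 11.3036


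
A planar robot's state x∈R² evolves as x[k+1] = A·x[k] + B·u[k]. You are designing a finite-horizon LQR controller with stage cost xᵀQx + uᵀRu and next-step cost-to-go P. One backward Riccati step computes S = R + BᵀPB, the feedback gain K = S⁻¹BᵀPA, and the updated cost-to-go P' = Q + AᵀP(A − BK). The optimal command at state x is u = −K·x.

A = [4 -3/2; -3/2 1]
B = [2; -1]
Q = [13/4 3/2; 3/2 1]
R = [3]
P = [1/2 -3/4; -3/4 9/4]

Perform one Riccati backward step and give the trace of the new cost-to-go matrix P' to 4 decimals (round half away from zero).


12.4223

BᵀP = [1.7500 -3.7500]
S = R + BᵀPB = [3] + [7.2500] = [10.2500]
BᵀPA = [12.6250 -6.3750]
K = S⁻¹·BᵀPA = [1.2317 -0.6220]
A−BK = [1.5366 -0.2561; -0.2683 0.3780]
AᵀP(A−BK) = [6.5122 -3.2104; -3.2104 1.6601]
P' = Q + AᵀP(A−BK) = [9.7622 -1.7104; -1.7104 2.6601]
tr(P') = 12.4223


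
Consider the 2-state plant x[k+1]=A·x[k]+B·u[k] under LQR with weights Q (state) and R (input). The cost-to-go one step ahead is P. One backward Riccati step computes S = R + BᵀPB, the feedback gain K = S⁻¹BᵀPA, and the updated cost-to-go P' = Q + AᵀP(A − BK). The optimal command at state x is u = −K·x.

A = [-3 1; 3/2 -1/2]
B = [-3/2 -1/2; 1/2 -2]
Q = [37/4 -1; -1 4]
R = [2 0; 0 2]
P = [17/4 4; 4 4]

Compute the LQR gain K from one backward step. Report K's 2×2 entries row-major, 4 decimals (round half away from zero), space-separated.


0.4903 -0.1634 0.3836 -0.1279

BᵀP = [-4.3750 -4.0000; -10.1250 -10.0000]
S = R + BᵀPB = [2 0; 0 2] + [4.5625 10.1875; 10.1875 25.0625] = [6.5625 10.1875; 10.1875 27.0625]
BᵀPA = [7.1250 -2.3750; 15.3750 -5.1250]
K = S⁻¹·BᵀPA = [0.4903 -0.1634; 0.3836 -0.1279]
A−BK = [-2.0728 0.6909; 2.0220 -0.6740]
AᵀP(A−BK) = [1.8594 -0.6198; -0.6198 0.2066]
P' = Q + AᵀP(A−BK) = [11.1094 -1.6198; -1.6198 4.2066]
tr(P') = 15.3160


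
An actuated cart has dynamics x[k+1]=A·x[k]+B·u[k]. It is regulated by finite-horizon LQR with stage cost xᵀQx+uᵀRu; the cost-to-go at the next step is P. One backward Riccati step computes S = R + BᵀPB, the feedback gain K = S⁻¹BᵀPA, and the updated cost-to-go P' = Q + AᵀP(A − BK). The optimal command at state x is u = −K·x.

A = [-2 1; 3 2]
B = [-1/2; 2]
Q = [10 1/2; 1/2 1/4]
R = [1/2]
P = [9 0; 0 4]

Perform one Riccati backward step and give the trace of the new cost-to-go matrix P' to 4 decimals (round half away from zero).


42.1167

BᵀP = [-4.5000 8.0000]
S = R + BᵀPB = [1/2] + [18.2500] = [18.7500]
BᵀPA = [33.0000 11.5000]
K = S⁻¹·BᵀPA = [1.7600 0.6133]
A−BK = [-1.1200 1.3067; -0.5200 0.7733]
AᵀP(A−BK) = [13.9200 -14.2400; -14.2400 17.9467]
P' = Q + AᵀP(A−BK) = [23.9200 -13.7400; -13.7400 18.1967]
tr(P') = 42.1167


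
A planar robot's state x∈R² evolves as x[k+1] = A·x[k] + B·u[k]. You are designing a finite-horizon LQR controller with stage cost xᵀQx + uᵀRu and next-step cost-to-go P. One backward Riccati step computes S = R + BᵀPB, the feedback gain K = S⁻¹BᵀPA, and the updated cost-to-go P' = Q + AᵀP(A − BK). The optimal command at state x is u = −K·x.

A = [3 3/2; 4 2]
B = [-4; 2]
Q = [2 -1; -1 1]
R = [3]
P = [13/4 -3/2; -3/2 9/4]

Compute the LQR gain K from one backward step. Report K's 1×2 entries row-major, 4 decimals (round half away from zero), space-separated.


-0.0682 -0.0341

BᵀP = [-16.0000 10.5000]
S = R + BᵀPB = [3] + [85.0000] = [88.0000]
BᵀPA = [-6.0000 -3.0000]
K = S⁻¹·BᵀPA = [-0.0682 -0.0341]
A−BK = [2.7273 1.3636; 4.1364 2.0682]
AᵀP(A−BK) = [28.8409 14.4205; 14.4205 7.2102]
P' = Q + AᵀP(A−BK) = [30.8409 13.4205; 13.4205 8.2102]
tr(P') = 39.0511


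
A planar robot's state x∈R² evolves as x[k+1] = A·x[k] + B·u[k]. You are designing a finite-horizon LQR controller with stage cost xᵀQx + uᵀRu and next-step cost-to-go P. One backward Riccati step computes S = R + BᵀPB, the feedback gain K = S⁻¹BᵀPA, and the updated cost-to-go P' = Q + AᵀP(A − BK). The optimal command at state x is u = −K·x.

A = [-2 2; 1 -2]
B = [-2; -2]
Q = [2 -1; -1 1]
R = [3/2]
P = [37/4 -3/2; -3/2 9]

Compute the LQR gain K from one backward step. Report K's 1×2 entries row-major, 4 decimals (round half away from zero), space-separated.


BᵀP = [-15.5000 -15.0000]
S = R + BᵀPB = [3/2] + [61.0000] = [62.5000]
BᵀPA = [16.0000 -1.0000]
K = S⁻¹·BᵀPA = [0.2560 -0.0160]
A−BK = [-1.4880 1.9680; 1.5120 -2.0320]
AᵀP(A−BK) = [47.9040 -63.7440; -63.7440 84.9840]
P' = Q + AᵀP(A−BK) = [49.9040 -64.7440; -64.7440 85.9840]
tr(P') = 135.8880

0.2560 -0.0160


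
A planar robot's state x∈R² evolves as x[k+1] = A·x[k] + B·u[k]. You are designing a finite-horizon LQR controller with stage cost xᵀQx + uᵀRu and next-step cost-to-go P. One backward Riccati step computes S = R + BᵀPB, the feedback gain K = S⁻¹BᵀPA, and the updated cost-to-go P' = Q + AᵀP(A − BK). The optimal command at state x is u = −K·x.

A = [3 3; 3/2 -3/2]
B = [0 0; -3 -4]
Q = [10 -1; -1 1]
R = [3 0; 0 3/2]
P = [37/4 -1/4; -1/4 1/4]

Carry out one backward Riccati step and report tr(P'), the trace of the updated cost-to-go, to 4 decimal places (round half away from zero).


BᵀP = [0.7500 -0.7500; 1.0000 -1.0000]
S = R + BᵀPB = [3 0; 0 3/2] + [2.2500 3.0000; 3.0000 4.0000] = [5.2500 3.0000; 3.0000 5.5000]
BᵀPA = [1.1250 3.3750; 1.5000 4.5000]
K = S⁻¹·BᵀPA = [0.0849 0.2547; 0.2264 0.6792]
A−BK = [3.0000 3.0000; 2.6604 1.9811]
AᵀP(A−BK) = [81.1274 81.3821; 81.3821 82.1462]
P' = Q + AᵀP(A−BK) = [91.1274 80.3821; 80.3821 83.1462]
tr(P') = 174.2736

174.2736


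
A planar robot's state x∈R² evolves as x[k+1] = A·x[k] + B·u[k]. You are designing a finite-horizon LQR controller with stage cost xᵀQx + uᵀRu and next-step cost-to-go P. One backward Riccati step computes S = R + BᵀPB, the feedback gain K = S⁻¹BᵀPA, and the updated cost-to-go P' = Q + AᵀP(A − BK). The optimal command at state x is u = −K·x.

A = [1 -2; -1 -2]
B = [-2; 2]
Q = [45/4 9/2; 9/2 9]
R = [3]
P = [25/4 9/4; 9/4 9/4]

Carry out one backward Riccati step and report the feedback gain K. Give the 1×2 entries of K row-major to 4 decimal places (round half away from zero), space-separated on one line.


-0.4211 0.8421

BᵀP = [-8.0000 0.0000]
S = R + BᵀPB = [3] + [16.0000] = [19.0000]
BᵀPA = [-8.0000 16.0000]
K = S⁻¹·BᵀPA = [-0.4211 0.8421]
A−BK = [0.1579 -0.3158; -0.1579 -3.6842]
AᵀP(A−BK) = [0.6316 -1.2632; -1.2632 38.5263]
P' = Q + AᵀP(A−BK) = [11.8816 3.2368; 3.2368 47.5263]
tr(P') = 59.4079


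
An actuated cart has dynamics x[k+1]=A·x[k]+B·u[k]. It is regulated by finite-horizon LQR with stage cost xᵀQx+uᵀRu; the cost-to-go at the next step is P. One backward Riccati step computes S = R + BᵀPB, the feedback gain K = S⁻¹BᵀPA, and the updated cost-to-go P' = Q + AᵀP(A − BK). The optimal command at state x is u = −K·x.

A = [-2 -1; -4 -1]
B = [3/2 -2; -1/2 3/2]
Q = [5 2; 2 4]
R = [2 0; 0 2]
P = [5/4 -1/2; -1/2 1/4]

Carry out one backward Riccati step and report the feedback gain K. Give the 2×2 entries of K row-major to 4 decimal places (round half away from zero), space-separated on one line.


-0.0829 -0.0974 0.0510 0.1262

BᵀP = [2.1250 -0.8750; -3.2500 1.3750]
S = R + BᵀPB = [2 0; 0 2] + [3.6250 -5.5625; -5.5625 8.5625] = [5.6250 -5.5625; -5.5625 10.5625]
BᵀPA = [-0.7500 -1.2500; 1.0000 1.8750]
K = S⁻¹·BᵀPA = [-0.0829 -0.0974; 0.0510 0.1262]
A−BK = [-1.7736 -0.6015; -4.1180 -1.2380]
AᵀP(A−BK) = [0.8868 0.3007; 0.3007 0.1416]
P' = Q + AᵀP(A−BK) = [5.8868 2.3007; 2.3007 4.1416]
tr(P') = 10.0284


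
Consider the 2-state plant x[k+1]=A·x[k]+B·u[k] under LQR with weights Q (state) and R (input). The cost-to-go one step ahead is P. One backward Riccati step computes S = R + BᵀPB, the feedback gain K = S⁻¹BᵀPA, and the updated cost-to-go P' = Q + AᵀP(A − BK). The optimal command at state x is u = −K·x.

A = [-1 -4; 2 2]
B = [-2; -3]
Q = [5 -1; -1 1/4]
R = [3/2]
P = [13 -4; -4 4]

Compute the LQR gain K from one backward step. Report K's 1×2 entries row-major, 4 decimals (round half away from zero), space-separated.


0.1446 1.1566

BᵀP = [-14.0000 -4.0000]
S = R + BᵀPB = [3/2] + [40.0000] = [41.5000]
BᵀPA = [6.0000 48.0000]
K = S⁻¹·BᵀPA = [0.1446 1.1566]
A−BK = [-0.7108 -1.6867; 2.4337 5.4699]
AᵀP(A−BK) = [44.1325 101.0602; 101.0602 232.4819]
P' = Q + AᵀP(A−BK) = [49.1325 100.0602; 100.0602 232.7319]
tr(P') = 281.8645


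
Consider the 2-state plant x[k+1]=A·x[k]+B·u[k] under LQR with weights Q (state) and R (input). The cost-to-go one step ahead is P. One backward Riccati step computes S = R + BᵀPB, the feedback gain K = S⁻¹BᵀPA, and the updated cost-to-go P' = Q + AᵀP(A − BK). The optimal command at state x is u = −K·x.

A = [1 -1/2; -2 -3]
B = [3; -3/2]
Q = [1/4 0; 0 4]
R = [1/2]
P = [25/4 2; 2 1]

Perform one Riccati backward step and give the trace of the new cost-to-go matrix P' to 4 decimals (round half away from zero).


BᵀP = [15.7500 4.5000]
S = R + BᵀPB = [1/2] + [40.5000] = [41.0000]
BᵀPA = [6.7500 -21.3750]
K = S⁻¹·BᵀPA = [0.1646 -0.5213]
A−BK = [0.5061 1.0640; -1.7530 -3.7820]
AᵀP(A−BK) = [1.1387 2.3941; 2.3941 5.4188]
P' = Q + AᵀP(A−BK) = [1.3887 2.3941; 2.3941 9.4188]
tr(P') = 10.8075

10.8075


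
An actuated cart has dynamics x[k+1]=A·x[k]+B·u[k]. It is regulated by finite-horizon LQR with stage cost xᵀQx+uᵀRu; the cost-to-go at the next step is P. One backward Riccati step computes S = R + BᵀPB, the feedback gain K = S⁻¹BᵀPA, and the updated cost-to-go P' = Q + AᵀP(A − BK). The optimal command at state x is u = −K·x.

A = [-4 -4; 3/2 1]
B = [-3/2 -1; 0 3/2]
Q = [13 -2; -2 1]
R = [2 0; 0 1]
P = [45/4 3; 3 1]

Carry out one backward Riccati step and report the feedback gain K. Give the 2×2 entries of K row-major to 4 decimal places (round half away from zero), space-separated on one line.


1.7511 1.8513 1.2764 1.2283

BᵀP = [-16.8750 -4.5000; -6.7500 -1.5000]
S = R + BᵀPB = [2 0; 0 1] + [25.3125 10.1250; 10.1250 4.5000] = [27.3125 10.1250; 10.1250 5.5000]
BᵀPA = [60.7500 63.0000; 24.7500 25.5000]
K = S⁻¹·BᵀPA = [1.7511 1.8513; 1.2764 1.2283]
A−BK = [-0.0970 0.0052; -0.4147 -0.8425]
AᵀP(A−BK) = [8.2807 8.6335; 8.6335 9.0468]
P' = Q + AᵀP(A−BK) = [21.2807 6.6335; 6.6335 10.0468]
tr(P') = 31.3275


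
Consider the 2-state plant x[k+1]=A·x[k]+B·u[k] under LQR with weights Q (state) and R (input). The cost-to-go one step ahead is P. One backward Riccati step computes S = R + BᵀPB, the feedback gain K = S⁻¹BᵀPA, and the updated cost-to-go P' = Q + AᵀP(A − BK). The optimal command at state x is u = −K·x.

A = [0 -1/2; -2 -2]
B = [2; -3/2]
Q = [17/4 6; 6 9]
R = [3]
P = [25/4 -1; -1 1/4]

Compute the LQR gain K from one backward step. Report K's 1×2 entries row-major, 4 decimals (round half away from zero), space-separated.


BᵀP = [14.0000 -2.3750]
S = R + BᵀPB = [3] + [31.5625] = [34.5625]
BᵀPA = [4.7500 -2.2500]
K = S⁻¹·BᵀPA = [0.1374 -0.0651]
A−BK = [-0.2749 -0.3698; -1.7939 -2.0976]
AᵀP(A−BK) = [0.3472 0.3092; 0.3092 0.4160]
P' = Q + AᵀP(A−BK) = [4.5972 6.3092; 6.3092 9.4160]
tr(P') = 14.0132

0.1374 -0.0651


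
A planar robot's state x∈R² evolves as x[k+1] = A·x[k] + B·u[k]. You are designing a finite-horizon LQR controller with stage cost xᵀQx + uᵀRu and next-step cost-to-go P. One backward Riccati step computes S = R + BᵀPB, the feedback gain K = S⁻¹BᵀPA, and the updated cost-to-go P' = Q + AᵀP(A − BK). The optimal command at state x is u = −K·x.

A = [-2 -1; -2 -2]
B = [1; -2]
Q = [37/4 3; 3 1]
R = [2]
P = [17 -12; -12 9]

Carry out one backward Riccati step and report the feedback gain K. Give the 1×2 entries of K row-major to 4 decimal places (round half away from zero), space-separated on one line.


-0.2136 0.1845

BᵀP = [41.0000 -30.0000]
S = R + BᵀPB = [2] + [101.0000] = [103.0000]
BᵀPA = [-22.0000 19.0000]
K = S⁻¹·BᵀPA = [-0.2136 0.1845]
A−BK = [-1.7864 -1.1845; -2.4272 -1.6311]
AᵀP(A−BK) = [3.3010 2.0583; 2.0583 1.4951]
P' = Q + AᵀP(A−BK) = [12.5510 5.0583; 5.0583 2.4951]
tr(P') = 15.0461


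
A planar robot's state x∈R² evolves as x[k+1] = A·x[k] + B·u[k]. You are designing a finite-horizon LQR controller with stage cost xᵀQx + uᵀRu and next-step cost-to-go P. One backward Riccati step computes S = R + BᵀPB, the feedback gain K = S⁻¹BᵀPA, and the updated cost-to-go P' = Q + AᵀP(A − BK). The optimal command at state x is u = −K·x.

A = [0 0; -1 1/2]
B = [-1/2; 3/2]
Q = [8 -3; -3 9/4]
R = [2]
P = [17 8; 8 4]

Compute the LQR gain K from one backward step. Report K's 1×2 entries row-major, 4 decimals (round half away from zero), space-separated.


-0.6154 0.3077

BᵀP = [3.5000 2.0000]
S = R + BᵀPB = [2] + [1.2500] = [3.2500]
BᵀPA = [-2.0000 1.0000]
K = S⁻¹·BᵀPA = [-0.6154 0.3077]
A−BK = [-0.3077 0.1538; -0.0769 0.0385]
AᵀP(A−BK) = [2.7692 -1.3846; -1.3846 0.6923]
P' = Q + AᵀP(A−BK) = [10.7692 -4.3846; -4.3846 2.9423]
tr(P') = 13.7115


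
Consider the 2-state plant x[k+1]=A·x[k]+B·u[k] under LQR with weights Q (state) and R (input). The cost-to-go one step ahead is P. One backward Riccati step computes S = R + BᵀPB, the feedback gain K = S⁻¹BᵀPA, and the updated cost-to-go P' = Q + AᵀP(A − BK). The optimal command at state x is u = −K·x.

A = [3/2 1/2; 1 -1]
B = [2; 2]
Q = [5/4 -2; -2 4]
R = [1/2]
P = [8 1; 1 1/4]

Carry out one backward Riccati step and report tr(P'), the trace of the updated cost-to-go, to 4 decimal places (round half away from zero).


5.7620

BᵀP = [18.0000 2.5000]
S = R + BᵀPB = [1/2] + [41.0000] = [41.5000]
BᵀPA = [29.5000 6.5000]
K = S⁻¹·BᵀPA = [0.7108 0.1566]
A−BK = [0.0783 0.1867; -0.4217 -1.3133]
AᵀP(A−BK) = [0.2801 0.1295; 0.1295 0.2319]
P' = Q + AᵀP(A−BK) = [1.5301 -1.8705; -1.8705 4.2319]
tr(P') = 5.7620


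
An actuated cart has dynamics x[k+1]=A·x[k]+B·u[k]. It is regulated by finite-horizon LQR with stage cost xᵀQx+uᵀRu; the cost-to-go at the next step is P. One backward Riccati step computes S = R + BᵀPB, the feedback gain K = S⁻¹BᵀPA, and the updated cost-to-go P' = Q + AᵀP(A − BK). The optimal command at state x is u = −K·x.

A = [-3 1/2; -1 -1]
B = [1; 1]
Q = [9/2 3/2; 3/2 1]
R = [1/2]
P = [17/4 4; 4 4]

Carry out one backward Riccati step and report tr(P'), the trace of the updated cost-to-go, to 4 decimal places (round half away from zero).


BᵀP = [8.2500 8.0000]
S = R + BᵀPB = [1/2] + [16.2500] = [16.7500]
BᵀPA = [-32.7500 -3.8750]
K = S⁻¹·BᵀPA = [-1.9552 -0.2313]
A−BK = [-1.0448 0.7313; 0.9552 -0.7687]
AᵀP(A−BK) = [2.2164 0.0485; 0.0485 0.1660]
P' = Q + AᵀP(A−BK) = [6.7164 1.5485; 1.5485 1.1660]
tr(P') = 7.8825

7.8825


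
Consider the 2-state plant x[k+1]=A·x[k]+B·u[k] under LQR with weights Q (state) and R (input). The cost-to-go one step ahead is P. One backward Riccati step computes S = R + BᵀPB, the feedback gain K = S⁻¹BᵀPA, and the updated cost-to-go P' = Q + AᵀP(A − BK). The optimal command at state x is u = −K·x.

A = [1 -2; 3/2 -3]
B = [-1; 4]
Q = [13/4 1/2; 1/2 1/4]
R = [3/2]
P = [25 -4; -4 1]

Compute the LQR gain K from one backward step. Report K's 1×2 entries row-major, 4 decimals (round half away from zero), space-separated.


BᵀP = [-41.0000 8.0000]
S = R + BᵀPB = [3/2] + [73.0000] = [74.5000]
BᵀPA = [-29.0000 58.0000]
K = S⁻¹·BᵀPA = [-0.3893 0.7785]
A−BK = [0.6107 -1.2215; 3.0570 -6.1141]
AᵀP(A−BK) = [3.9614 -7.9228; -7.9228 15.8456]
P' = Q + AᵀP(A−BK) = [7.2114 -7.4228; -7.4228 16.0956]
tr(P') = 23.3070

-0.3893 0.7785


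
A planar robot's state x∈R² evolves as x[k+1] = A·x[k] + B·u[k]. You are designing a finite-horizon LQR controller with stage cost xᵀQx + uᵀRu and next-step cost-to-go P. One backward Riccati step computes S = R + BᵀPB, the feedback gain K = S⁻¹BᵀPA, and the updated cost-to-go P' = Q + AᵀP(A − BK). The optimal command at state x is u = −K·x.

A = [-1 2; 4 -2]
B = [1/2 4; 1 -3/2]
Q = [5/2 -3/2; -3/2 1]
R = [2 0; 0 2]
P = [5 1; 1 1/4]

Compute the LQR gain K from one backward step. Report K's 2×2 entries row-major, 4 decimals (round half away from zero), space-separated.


0.1069 0.0334 -0.0762 0.4155

BᵀP = [3.5000 0.7500; 18.5000 3.6250]
S = R + BᵀPB = [2 0; 0 2] + [2.5000 12.8750; 12.8750 68.5625] = [4.5000 12.8750; 12.8750 70.5625]
BᵀPA = [-0.5000 5.5000; -4.0000 29.7500]
K = S⁻¹·BᵀPA = [0.1069 0.0334; -0.0762 0.4155]
A−BK = [-0.7487 0.3212; 3.7789 -1.4101]
AᵀP(A−BK) = [0.7487 -0.3212; -0.3212 0.4546]
P' = Q + AᵀP(A−BK) = [3.2487 -1.8212; -1.8212 1.4546]
tr(P') = 4.7033


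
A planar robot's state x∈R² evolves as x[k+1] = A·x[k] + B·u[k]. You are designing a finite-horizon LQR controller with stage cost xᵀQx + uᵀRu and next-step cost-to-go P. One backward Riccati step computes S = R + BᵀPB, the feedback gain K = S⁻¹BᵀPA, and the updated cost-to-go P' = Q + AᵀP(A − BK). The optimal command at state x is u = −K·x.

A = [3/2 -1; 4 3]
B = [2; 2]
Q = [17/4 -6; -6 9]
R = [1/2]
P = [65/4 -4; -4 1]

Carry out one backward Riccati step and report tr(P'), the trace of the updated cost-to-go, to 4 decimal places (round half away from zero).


14.5608

BᵀP = [24.5000 -6.0000]
S = R + BᵀPB = [1/2] + [37.0000] = [37.5000]
BᵀPA = [12.7500 -42.5000]
K = S⁻¹·BᵀPA = [0.3400 -1.1333]
A−BK = [0.8200 1.2667; 3.3200 5.2667]
AᵀP(A−BK) = [0.2275 0.0750; 0.0750 1.0833]
P' = Q + AᵀP(A−BK) = [4.4775 -5.9250; -5.9250 10.0833]
tr(P') = 14.5608


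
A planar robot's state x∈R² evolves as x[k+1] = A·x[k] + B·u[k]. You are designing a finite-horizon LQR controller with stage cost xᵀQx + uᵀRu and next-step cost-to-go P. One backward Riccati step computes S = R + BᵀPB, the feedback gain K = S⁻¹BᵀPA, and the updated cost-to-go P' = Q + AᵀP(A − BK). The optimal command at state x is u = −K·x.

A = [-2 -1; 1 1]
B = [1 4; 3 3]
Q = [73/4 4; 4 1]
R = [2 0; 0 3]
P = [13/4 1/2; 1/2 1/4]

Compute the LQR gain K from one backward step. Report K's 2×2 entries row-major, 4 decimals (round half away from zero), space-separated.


BᵀP = [4.7500 1.2500; 14.5000 2.7500]
S = R + BᵀPB = [2 0; 0 3] + [8.5000 22.7500; 22.7500 66.2500] = [10.5000 22.7500; 22.7500 69.2500]
BᵀPA = [-8.2500 -3.5000; -26.2500 -11.7500]
K = S⁻¹·BᵀPA = [0.1235 0.1190; -0.4196 -0.2088]
A−BK = [-0.4450 -0.2839; 1.8885 1.2693]
AᵀP(A−BK) = [1.2535 0.7516; 0.7516 0.4635]
P' = Q + AᵀP(A−BK) = [19.5035 4.7516; 4.7516 1.4635]
tr(P') = 20.9670

0.1235 0.1190 -0.4196 -0.2088


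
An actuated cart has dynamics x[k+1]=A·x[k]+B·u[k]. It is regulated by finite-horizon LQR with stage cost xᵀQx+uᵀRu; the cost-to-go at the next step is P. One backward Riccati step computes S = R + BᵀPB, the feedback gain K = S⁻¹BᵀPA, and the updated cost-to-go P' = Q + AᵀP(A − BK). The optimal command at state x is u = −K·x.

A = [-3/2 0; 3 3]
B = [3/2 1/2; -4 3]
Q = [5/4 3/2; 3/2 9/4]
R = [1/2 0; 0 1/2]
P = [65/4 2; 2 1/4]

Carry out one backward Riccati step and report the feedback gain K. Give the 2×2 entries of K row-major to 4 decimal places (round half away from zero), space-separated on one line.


-0.6763 0.1380 -0.4950 0.2570

BᵀP = [16.3750 2.0000; 14.1250 1.7500]
S = R + BᵀPB = [1/2 0; 0 1/2] + [16.5625 14.1875; 14.1875 12.3125] = [17.0625 14.1875; 14.1875 12.8125]
BᵀPA = [-18.5625 6.0000; -15.9375 5.2500]
K = S⁻¹·BᵀPA = [-0.6763 0.1380; -0.4950 0.2570]
A−BK = [-0.2381 -0.3354; 1.7800 2.7809]
AᵀP(A−BK) = [0.3693 -0.0933; -0.0933 0.0730]
P' = Q + AᵀP(A−BK) = [1.6193 1.4067; 1.4067 2.3230]
tr(P') = 3.9423


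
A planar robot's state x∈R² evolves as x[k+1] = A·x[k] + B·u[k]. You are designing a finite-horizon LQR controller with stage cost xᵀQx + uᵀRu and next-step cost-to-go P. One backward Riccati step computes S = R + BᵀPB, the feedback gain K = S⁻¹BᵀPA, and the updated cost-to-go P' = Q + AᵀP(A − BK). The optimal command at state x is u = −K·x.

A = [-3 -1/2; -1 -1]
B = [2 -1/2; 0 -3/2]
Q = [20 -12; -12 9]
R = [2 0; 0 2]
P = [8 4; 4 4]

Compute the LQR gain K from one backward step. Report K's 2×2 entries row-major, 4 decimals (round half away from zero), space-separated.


BᵀP = [16.0000 8.0000; -10.0000 -8.0000]
S = R + BᵀPB = [2 0; 0 2] + [32.0000 -20.0000; -20.0000 17.0000] = [34.0000 -20.0000; -20.0000 19.0000]
BᵀPA = [-56.0000 -16.0000; 38.0000 13.0000]
K = S⁻¹·BᵀPA = [-1.2358 -0.1789; 0.6992 0.4959]
A−BK = [-0.1789 0.1057; 0.0488 -0.2561]
AᵀP(A−BK) = [4.2276 1.1382; 1.1382 0.6911]
P' = Q + AᵀP(A−BK) = [24.2276 -10.8618; -10.8618 9.6911]
tr(P') = 33.9187

-1.2358 -0.1789 0.6992 0.4959


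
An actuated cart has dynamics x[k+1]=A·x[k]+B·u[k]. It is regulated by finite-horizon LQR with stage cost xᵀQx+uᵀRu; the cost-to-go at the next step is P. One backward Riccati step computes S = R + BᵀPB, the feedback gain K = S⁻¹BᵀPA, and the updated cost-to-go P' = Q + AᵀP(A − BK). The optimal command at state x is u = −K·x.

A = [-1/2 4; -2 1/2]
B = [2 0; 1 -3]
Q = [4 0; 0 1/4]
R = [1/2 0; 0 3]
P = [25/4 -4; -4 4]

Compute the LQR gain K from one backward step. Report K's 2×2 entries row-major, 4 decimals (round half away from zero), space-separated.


BᵀP = [8.5000 -4.0000; 12.0000 -12.0000]
S = R + BᵀPB = [1/2 0; 0 3] + [13.0000 12.0000; 12.0000 36.0000] = [13.5000 12.0000; 12.0000 39.0000]
BᵀPA = [3.7500 32.0000; 18.0000 42.0000]
K = S⁻¹·BᵀPA = [-0.1824 1.9451; 0.5176 0.4784]
A−BK = [-0.1353 0.1098; -0.2647 -0.0098]
AᵀP(A−BK) = [0.9287 0.5941; 0.5941 2.6627]
P' = Q + AᵀP(A−BK) = [4.9287 0.5941; 0.5941 2.9127]
tr(P') = 7.8414

-0.1824 1.9451 0.5176 0.4784


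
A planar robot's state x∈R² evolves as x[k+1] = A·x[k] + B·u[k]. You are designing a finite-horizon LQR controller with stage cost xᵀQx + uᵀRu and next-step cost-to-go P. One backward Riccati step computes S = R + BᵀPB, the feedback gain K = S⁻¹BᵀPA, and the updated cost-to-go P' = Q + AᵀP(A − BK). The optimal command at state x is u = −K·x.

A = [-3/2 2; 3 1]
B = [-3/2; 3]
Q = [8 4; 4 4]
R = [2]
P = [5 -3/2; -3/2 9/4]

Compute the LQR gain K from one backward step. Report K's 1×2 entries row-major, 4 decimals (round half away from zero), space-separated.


0.9574 -0.3191

BᵀP = [-12.0000 9.0000]
S = R + BᵀPB = [2] + [45.0000] = [47.0000]
BᵀPA = [45.0000 -15.0000]
K = S⁻¹·BᵀPA = [0.9574 -0.3191]
A−BK = [-0.0638 1.5213; 0.1277 1.9574]
AᵀP(A−BK) = [1.9149 -0.6383; -0.6383 11.4628]
P' = Q + AᵀP(A−BK) = [9.9149 3.3617; 3.3617 15.4628]
tr(P') = 25.3777


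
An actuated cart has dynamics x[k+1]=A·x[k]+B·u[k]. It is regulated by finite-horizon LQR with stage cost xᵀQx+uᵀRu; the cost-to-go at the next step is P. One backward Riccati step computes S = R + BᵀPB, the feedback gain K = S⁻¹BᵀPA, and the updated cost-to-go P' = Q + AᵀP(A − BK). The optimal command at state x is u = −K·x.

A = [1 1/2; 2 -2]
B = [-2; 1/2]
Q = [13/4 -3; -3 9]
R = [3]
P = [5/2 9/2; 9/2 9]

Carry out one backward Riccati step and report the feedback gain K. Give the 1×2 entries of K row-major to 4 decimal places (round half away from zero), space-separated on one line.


BᵀP = [-2.7500 -4.5000]
S = R + BᵀPB = [3] + [3.2500] = [6.2500]
BᵀPA = [-11.7500 7.6250]
K = S⁻¹·BᵀPA = [-1.8800 1.2200]
A−BK = [-2.7600 2.9400; 2.9400 -2.6100]
AᵀP(A−BK) = [34.4100 -24.9150; -24.9150 18.3225]
P' = Q + AᵀP(A−BK) = [37.6600 -27.9150; -27.9150 27.3225]
tr(P') = 64.9825

-1.8800 1.2200


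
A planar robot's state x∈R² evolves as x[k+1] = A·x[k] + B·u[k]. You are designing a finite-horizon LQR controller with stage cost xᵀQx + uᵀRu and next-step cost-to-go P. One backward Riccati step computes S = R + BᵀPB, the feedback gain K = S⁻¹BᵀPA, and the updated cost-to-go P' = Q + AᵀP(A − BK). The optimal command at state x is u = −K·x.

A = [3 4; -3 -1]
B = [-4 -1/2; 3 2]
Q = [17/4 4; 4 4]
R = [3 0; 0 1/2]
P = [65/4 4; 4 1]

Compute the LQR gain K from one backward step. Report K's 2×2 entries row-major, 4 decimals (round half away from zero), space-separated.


BᵀP = [-53.0000 -13.0000; -0.1250 0.0000]
S = R + BᵀPB = [3 0; 0 1/2] + [173.0000 0.5000; 0.5000 0.0625] = [176.0000 0.5000; 0.5000 0.5625]
BᵀPA = [-120.0000 -199.0000; -0.3750 -0.5000]
K = S⁻¹·BᵀPA = [-0.6816 -1.1310; -0.0608 0.1165]
A−BK = [0.2430 -0.4658; -0.8335 2.1601]
AᵀP(A−BK) = [1.4297 2.3222; 2.3222 3.9867]
P' = Q + AᵀP(A−BK) = [5.6797 6.3222; 6.3222 7.9867]
tr(P') = 13.6665

-0.6816 -1.1310 -0.0608 0.1165


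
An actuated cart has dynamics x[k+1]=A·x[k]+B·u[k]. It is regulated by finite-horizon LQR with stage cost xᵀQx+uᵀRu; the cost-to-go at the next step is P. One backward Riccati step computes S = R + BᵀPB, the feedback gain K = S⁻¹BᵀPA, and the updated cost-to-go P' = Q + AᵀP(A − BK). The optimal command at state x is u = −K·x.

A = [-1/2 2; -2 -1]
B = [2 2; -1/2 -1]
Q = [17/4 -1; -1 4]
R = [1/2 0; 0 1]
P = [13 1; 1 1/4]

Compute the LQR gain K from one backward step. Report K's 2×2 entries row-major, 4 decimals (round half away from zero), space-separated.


BᵀP = [25.5000 1.8750; 25.0000 1.7500]
S = R + BᵀPB = [1/2 0; 0 1] + [50.0625 49.1250; 49.1250 48.2500] = [50.5625 49.1250; 49.1250 49.2500]
BᵀPA = [-16.5000 49.1250; -16.0000 48.2500]
K = S⁻¹·BᵀPA = [-0.3461 0.6385; 0.0203 0.3428]
A−BK = [0.1515 0.0374; -2.1527 -0.3379]
AᵀP(A−BK) = [0.8649 0.0203; 0.0203 0.3428]
P' = Q + AᵀP(A−BK) = [5.1149 -0.9797; -0.9797 4.3428]
tr(P') = 9.4578

-0.3461 0.6385 0.0203 0.3428


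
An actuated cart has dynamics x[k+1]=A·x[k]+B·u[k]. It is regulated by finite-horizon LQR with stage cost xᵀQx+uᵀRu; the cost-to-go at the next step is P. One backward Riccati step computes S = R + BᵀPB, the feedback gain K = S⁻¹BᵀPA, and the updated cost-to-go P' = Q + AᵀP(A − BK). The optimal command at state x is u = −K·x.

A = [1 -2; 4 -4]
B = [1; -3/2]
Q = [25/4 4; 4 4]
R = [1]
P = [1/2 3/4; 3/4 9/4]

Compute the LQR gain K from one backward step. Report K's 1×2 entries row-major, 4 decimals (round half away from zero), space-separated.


BᵀP = [-0.6250 -2.6250]
S = R + BᵀPB = [1] + [3.3125] = [4.3125]
BᵀPA = [-11.1250 11.7500]
K = S⁻¹·BᵀPA = [-2.5797 2.7246]
A−BK = [3.5797 -4.7246; 0.1304 0.0870]
AᵀP(A−BK) = [13.8007 -15.6884; -15.6884 17.9855]
P' = Q + AᵀP(A−BK) = [20.0507 -11.6884; -11.6884 21.9855]
tr(P') = 42.0362

-2.5797 2.7246
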